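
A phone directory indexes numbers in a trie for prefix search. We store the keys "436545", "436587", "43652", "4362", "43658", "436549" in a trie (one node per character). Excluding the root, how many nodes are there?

11

Count nodes per top-level branch (shared prefixes stored once):
  '4'-branch (4362, 43652, 436545, 436549, 43658, 436587): 11 nodes
Sum: 11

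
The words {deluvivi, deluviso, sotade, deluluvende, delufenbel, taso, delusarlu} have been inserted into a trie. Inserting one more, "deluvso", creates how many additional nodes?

2

"deluv" is already a path in the trie; the remaining "so" must be added.
New nodes needed: |"deluvso"| − 5 = 7 − 5 = 2.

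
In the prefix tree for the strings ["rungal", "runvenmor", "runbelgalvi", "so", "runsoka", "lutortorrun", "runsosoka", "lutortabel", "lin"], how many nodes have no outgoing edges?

9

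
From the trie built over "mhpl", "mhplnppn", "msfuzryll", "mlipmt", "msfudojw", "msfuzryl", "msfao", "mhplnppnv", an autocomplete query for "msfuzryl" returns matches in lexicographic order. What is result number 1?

msfuzryl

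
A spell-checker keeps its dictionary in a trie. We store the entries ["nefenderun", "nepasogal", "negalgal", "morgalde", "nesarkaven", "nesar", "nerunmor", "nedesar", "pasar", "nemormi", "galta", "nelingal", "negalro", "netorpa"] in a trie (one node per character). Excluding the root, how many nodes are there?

Trace insertions, counting only characters that open a new branch:
  "nefenderun" → 10 new (n, e, f, e, n, d, e, r, u, n)
  "nepasogal" → prefix "ne" already present; 7 new (p, a, s, o, g, a, l)
  "negalgal" → prefix "ne" already present; 6 new (g, a, l, g, a, l)
  "morgalde" → 8 new (m, o, r, g, a, l, d, e)
  "nesarkaven" → prefix "ne" already present; 8 new (s, a, r, k, a, v, e, n)
  "nesar" → prefix "nesar" already present; 0 new (none)
  "nerunmor" → prefix "ne" already present; 6 new (r, u, n, m, o, r)
  "nedesar" → prefix "ne" already present; 5 new (d, e, s, a, r)
  "pasar" → 5 new (p, a, s, a, r)
  "nemormi" → prefix "ne" already present; 5 new (m, o, r, m, i)
  "galta" → 5 new (g, a, l, t, a)
  "nelingal" → prefix "ne" already present; 6 new (l, i, n, g, a, l)
  "negalro" → prefix "negal" already present; 2 new (r, o)
  "netorpa" → prefix "ne" already present; 5 new (t, o, r, p, a)
Total nodes = 10 + 7 + 6 + 8 + 8 + 0 + 6 + 5 + 5 + 5 + 5 + 6 + 2 + 5 = 78

78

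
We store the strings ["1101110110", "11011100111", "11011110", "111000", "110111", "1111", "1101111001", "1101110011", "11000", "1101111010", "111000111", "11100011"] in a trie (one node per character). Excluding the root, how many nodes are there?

30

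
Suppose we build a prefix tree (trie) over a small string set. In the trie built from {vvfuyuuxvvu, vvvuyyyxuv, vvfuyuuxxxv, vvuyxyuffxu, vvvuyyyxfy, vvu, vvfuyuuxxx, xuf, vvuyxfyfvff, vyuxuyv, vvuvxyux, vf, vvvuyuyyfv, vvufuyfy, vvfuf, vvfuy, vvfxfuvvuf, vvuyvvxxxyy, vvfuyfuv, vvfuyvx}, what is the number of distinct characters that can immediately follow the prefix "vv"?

3

The children of the "vv" node are the distinct next characters among strings starting with "vv".
Characters that immediately follow "vv" among the stored strings: {f, u, v}.
That node has 3 child edges.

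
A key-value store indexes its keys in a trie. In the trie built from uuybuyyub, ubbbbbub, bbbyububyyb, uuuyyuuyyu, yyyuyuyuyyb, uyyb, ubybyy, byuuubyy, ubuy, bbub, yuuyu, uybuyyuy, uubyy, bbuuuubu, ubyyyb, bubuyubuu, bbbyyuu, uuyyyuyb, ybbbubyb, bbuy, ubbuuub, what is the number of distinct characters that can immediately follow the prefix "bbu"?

3

The children of the "bbu" node are the distinct next characters among strings starting with "bbu".
Distinct next characters after "bbu": b, u, y.
That node has 3 child edges.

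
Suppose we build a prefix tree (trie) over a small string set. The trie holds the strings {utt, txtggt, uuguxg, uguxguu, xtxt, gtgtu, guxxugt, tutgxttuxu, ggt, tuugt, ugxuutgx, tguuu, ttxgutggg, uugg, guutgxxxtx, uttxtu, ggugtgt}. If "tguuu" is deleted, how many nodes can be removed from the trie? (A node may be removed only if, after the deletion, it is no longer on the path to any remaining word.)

Walk "tguuu" from the leaf back toward the root, removing each node that no remaining word uses.
The suffix "guuu" (4 nodes) is used only by "tguuu"; the node for "t" still has the child "x", so pruning stops there.
Nodes removed: 4

4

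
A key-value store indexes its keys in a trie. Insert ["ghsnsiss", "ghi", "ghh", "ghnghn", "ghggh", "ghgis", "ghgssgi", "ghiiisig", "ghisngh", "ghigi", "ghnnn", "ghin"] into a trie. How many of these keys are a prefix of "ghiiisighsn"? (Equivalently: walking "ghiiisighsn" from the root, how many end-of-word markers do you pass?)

2

Walk "ghiiisighsn" from the root; an end-of-word marker is hit whenever a stored word is a prefix of "ghiiisighsn".
Prefixes of the query that are stored words: "ghi", "ghiiisig"
Count: 2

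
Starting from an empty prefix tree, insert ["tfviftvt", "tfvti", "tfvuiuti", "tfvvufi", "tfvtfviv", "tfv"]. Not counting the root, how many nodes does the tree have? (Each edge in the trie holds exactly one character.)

Count nodes per top-level branch (shared prefixes stored once):
  't'-branch (tfv, tfviftvt, tfvtfviv, tfvti, tfvuiuti, tfvvufi): 23 nodes
Sum: 23

23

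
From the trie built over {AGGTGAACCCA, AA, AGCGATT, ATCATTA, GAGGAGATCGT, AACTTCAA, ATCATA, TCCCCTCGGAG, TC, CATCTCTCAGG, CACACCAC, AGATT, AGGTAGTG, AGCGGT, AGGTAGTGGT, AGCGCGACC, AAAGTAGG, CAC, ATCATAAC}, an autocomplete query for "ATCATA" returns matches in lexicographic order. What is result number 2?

ATCATAAC

Filter for "ATCATA…" and sort: "ATCATA", "ATCATAAC"
The 2nd is ATCATAAC.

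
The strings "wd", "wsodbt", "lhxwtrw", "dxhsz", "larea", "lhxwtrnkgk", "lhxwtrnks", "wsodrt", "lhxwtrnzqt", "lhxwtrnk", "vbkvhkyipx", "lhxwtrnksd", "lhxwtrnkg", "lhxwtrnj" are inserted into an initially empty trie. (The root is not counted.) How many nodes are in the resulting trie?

45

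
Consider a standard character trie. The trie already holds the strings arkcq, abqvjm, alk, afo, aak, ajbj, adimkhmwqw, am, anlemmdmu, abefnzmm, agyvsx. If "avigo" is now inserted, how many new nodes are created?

4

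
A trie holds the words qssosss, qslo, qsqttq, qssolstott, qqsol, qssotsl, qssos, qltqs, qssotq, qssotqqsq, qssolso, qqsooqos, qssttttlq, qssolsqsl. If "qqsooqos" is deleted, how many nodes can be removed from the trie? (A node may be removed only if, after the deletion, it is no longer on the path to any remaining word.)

After clearing the end-marker at "qqsooqos", prune upward until reaching a node still needed by another word.
The suffix "oqos" (4 nodes) is used only by "qqsooqos"; the node for "qqso" still has the child "l", so pruning stops there.
Nodes removed: 4

4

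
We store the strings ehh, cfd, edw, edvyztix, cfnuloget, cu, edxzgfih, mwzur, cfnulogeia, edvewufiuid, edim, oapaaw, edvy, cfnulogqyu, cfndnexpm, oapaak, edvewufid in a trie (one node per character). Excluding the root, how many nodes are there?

Trace insertions, counting only characters that open a new branch:
  "ehh" → 3 new (e, h, h)
  "cfd" → 3 new (c, f, d)
  "edw" → prefix "e" already present; 2 new (d, w)
  "edvyztix" → prefix "ed" already present; 6 new (v, y, z, t, i, x)
  "cfnuloget" → prefix "cf" already present; 7 new (n, u, l, o, g, e, t)
  "cu" → prefix "c" already present; 1 new (u)
  "edxzgfih" → prefix "ed" already present; 6 new (x, z, g, f, i, h)
  "mwzur" → 5 new (m, w, z, u, r)
  "cfnulogeia" → prefix "cfnuloge" already present; 2 new (i, a)
  "edvewufiuid" → prefix "edv" already present; 8 new (e, w, u, f, i, u, i, d)
  "edim" → prefix "ed" already present; 2 new (i, m)
  "oapaaw" → 6 new (o, a, p, a, a, w)
  "edvy" → prefix "edvy" already present; 0 new (none)
  "cfnulogqyu" → prefix "cfnulog" already present; 3 new (q, y, u)
  "cfndnexpm" → prefix "cfn" already present; 6 new (d, n, e, x, p, m)
  "oapaak" → prefix "oapaa" already present; 1 new (k)
  "edvewufid" → prefix "edvewufi" already present; 1 new (d)
Total nodes = 3 + 3 + 2 + 6 + 7 + 1 + 6 + 5 + 2 + 8 + 2 + 6 + 0 + 3 + 6 + 1 + 1 = 62

62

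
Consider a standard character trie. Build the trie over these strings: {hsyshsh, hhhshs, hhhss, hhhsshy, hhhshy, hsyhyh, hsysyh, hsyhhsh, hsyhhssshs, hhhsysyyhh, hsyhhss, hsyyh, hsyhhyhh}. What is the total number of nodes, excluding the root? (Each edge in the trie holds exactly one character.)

For each word, the new-node count is its length minus the longest prefix already in the trie:
  "hsyshsh" → 7 new (h, s, y, s, h, s, h)
  "hhhshs" → prefix "h" already present; 5 new (h, h, s, h, s)
  "hhhss" → prefix "hhhs" already present; 1 new (s)
  "hhhsshy" → prefix "hhhss" already present; 2 new (h, y)
  "hhhshy" → prefix "hhhsh" already present; 1 new (y)
  "hsyhyh" → prefix "hsy" already present; 3 new (h, y, h)
  "hsysyh" → prefix "hsys" already present; 2 new (y, h)
  "hsyhhsh" → prefix "hsyh" already present; 3 new (h, s, h)
  "hsyhhssshs" → prefix "hsyhhs" already present; 4 new (s, s, h, s)
  "hhhsysyyhh" → prefix "hhhs" already present; 6 new (y, s, y, y, h, h)
  "hsyhhss" → prefix "hsyhhss" already present; 0 new (none)
  "hsyyh" → prefix "hsy" already present; 2 new (y, h)
  "hsyhhyhh" → prefix "hsyhh" already present; 3 new (y, h, h)
Total nodes = 7 + 5 + 1 + 2 + 1 + 3 + 2 + 3 + 4 + 6 + 0 + 2 + 3 = 39

39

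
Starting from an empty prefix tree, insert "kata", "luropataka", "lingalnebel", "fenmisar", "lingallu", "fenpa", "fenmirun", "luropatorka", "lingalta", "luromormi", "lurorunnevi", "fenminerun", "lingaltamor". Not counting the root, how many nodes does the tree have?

Insert word by word; a character creates a node only if that edge doesn't already exist:
  "kata" → 4 new (k, a, t, a)
  "luropataka" → 10 new (l, u, r, o, p, a, t, a, k, a)
  "lingalnebel" → prefix "l" already present; 10 new (i, n, g, a, l, n, e, b, e, l)
  "fenmisar" → 8 new (f, e, n, m, i, s, a, r)
  "lingallu" → prefix "lingal" already present; 2 new (l, u)
  "fenpa" → prefix "fen" already present; 2 new (p, a)
  "fenmirun" → prefix "fenmi" already present; 3 new (r, u, n)
  "luropatorka" → prefix "luropat" already present; 4 new (o, r, k, a)
  "lingalta" → prefix "lingal" already present; 2 new (t, a)
  "luromormi" → prefix "luro" already present; 5 new (m, o, r, m, i)
  "lurorunnevi" → prefix "luro" already present; 7 new (r, u, n, n, e, v, i)
  "fenminerun" → prefix "fenmi" already present; 5 new (n, e, r, u, n)
  "lingaltamor" → prefix "lingalta" already present; 3 new (m, o, r)
Total nodes = 4 + 10 + 10 + 8 + 2 + 2 + 3 + 4 + 2 + 5 + 7 + 5 + 3 = 65

65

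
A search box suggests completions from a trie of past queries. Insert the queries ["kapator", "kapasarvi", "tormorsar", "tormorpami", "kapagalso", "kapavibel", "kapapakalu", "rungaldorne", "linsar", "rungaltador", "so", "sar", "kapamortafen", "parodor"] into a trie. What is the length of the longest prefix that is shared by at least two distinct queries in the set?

6

Look for the deepest trie node that still has at least two words in its subtree.
e.g. "rungaldorne" and "rungaltador" share the prefix "rungal" of length 6; no pair shares a longer one.
Longest shared-prefix length: 6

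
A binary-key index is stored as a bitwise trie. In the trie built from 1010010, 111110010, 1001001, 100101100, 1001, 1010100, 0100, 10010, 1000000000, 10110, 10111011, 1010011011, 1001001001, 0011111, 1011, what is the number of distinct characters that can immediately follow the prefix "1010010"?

Follow the path "1010010" to its node, then look at its outgoing edges.
No stored string extends past "1010010".
That node has 0 child edges.

0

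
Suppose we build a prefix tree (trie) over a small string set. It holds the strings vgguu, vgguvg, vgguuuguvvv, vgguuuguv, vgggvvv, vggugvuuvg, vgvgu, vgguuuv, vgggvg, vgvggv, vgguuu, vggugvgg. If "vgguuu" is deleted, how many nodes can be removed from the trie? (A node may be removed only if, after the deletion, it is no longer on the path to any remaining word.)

A node on "vgguuu"'s path can go only if nothing else ends at it or branches off below it.
Every node on "vgguuu" is still needed (e.g. by "vgguuuguvvv"), so nothing is freed.
Nodes removed: 0

0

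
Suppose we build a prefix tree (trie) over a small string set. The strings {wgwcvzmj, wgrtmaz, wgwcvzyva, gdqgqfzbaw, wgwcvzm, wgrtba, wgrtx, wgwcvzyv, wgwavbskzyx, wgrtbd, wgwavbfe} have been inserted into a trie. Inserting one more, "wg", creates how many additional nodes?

0

"wg" is already a full path in the trie; only an end-marker is added.
No new nodes are needed: 0.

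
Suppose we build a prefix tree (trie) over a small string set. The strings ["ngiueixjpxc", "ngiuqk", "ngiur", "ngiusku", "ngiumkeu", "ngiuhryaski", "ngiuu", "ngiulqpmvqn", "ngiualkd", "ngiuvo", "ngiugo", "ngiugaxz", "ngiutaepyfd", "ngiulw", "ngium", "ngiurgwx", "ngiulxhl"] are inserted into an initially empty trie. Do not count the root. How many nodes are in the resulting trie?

61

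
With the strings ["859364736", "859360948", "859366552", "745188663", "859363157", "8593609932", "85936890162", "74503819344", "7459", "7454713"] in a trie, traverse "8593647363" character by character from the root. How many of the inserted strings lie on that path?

Traverse "8593647363" character by character; count nodes along the way that are marked as word ends.
Prefixes of the query that are stored words: "859364736"
Count: 1

1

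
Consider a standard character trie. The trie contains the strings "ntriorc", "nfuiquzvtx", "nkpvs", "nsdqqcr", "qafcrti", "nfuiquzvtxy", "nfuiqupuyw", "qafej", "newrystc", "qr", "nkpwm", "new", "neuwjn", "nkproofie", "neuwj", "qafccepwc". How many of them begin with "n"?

Filter for entries beginning with "n":
Matches: "neuwj", "neuwjn", "new", "newrystc", "nfuiqupuyw", "nfuiquzvtx", "nfuiquzvtxy", "nkproofie", "nkpvs", "nkpwm", "nsdqqcr", "ntriorc"
Count: 12

12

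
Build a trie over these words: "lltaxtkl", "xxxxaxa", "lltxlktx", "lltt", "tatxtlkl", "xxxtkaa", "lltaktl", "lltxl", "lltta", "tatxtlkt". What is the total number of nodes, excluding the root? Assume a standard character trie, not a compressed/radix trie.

38

Count nodes per top-level branch (shared prefixes stored once):
  'l'-branch (lltaktl, lltaxtkl, lltt, lltta, lltxl, lltxlktx): 18 nodes
  't'-branch (tatxtlkl, tatxtlkt): 9 nodes
  'x'-branch (xxxtkaa, xxxxaxa): 11 nodes
Sum: 38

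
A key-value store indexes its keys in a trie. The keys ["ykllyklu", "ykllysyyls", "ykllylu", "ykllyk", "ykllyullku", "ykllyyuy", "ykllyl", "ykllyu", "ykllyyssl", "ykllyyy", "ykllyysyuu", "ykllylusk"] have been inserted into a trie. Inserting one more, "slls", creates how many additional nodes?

Nothing in the trie begins with "s"; the whole of "slls" is new.
4 − 0 = 4 new nodes.

4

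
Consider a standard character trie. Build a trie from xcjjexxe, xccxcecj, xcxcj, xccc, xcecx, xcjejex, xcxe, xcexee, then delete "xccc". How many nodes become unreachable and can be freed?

A node on "xccc"'s path can go only if nothing else ends at it or branches off below it.
The suffix "c" (1 node) is used only by "xccc"; the node for "xcc" still has the child "x", so pruning stops there.
Nodes removed: 1

1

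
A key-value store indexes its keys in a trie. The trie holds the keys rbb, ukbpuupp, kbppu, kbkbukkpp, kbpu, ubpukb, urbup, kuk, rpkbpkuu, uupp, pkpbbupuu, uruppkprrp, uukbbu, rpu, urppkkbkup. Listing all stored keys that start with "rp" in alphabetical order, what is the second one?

rpu

Filter for "rp…" and sort: "rpkbpkuu", "rpu"
The 2nd is rpu.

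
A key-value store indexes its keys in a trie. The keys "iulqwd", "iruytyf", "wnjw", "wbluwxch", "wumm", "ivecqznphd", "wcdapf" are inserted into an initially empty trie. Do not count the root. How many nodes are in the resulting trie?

Trie structure (* marks end of a word):
(root)
├─ i
│  ├─ r
│  │  └─ u
│  │     └─ y
│  │        └─ t
│  │           └─ y
│  │              └─ f *
│  ├─ u
│  │  └─ l
│  │     └─ q
│  │        └─ w
│  │           └─ d *
│  └─ v
│     └─ e
│        └─ c
│           └─ q
│              └─ z
│                 └─ n
│                    └─ p
│                       └─ h
│                          └─ d *
└─ w
   ├─ b
   │  └─ l
   │     └─ u
   │        └─ w
   │           └─ x
   │              └─ c
   │                 └─ h *
   ├─ c
   │  └─ d
   │     └─ a
   │        └─ p
   │           └─ f *
   ├─ n
   │  └─ j
   │     └─ w *
   └─ u
      └─ m
         └─ m *
Counting every labelled node above: 40.

40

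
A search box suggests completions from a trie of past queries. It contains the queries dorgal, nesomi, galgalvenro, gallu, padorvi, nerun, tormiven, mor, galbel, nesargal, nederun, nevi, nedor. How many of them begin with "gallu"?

Traverse to the node for "gallu", then collect every word in that subtree.
Matches: "gallu"
Count: 1

1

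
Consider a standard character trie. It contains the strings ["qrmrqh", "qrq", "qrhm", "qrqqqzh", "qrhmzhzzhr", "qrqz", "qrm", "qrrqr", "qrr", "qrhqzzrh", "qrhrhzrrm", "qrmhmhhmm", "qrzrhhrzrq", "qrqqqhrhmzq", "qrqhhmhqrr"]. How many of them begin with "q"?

15

Filter for entries beginning with "q":
Words under "q": qrhm, qrhmzhzzhr, qrhqzzrh, qrhrhzrrm, qrm, qrmhmhhmm, qrmrqh, qrq, qrqhhmhqrr, qrqqqhrhmzq, qrqqqzh, qrqz, qrr, qrrqr, qrzrhhrzrq
Count: 15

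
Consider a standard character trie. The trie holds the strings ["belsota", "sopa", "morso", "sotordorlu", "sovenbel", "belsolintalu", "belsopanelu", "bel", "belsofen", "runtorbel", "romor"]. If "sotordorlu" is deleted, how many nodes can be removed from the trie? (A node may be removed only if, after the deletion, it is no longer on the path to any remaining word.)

8

After clearing the end-marker at "sotordorlu", prune upward until reaching a node still needed by another word.
The suffix "tordorlu" (8 nodes) is used only by "sotordorlu"; the node for "so" still has the child "p", so pruning stops there.
Nodes removed: 8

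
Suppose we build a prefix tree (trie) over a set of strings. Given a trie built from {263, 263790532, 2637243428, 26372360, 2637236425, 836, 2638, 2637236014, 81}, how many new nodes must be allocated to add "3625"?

4

Nothing in the trie begins with "3"; the whole of "3625" is new.
4 − 0 = 4 new nodes.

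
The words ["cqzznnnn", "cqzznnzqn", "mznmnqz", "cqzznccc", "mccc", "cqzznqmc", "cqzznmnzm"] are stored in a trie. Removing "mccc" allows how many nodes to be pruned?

After clearing the end-marker at "mccc", prune upward until reaching a node still needed by another word.
The suffix "ccc" (3 nodes) is used only by "mccc"; the node for "m" still has the child "z", so pruning stops there.
Nodes removed: 3

3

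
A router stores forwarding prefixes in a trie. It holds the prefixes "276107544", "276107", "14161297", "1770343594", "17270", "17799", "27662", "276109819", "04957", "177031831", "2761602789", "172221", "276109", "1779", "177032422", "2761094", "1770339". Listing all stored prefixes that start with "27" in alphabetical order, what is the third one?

276109

Words with prefix "27", in lexicographic order: "276107", "276107544", "276109", "2761094", "276109819", "2761602789", "27662"
The 3rd is 276109.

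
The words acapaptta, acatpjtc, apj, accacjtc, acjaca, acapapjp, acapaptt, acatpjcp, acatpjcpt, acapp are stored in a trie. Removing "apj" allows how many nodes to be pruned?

2

After clearing the end-marker at "apj", prune upward until reaching a node still needed by another word.
The suffix "pj" (2 nodes) is used only by "apj"; the node for "a" still has the child "c", so pruning stops there.
Nodes removed: 2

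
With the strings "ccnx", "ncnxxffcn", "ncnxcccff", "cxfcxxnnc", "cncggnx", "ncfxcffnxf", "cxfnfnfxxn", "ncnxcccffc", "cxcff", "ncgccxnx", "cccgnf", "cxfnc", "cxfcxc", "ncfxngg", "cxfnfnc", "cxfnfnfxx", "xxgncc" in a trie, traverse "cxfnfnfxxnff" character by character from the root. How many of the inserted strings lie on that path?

2

Walk "cxfnfnfxxnff" from the root; an end-of-word marker is hit whenever a stored word is a prefix of "cxfnfnfxxnff".
Prefixes of the query that are stored words: "cxfnfnfxx", "cxfnfnfxxn"
Count: 2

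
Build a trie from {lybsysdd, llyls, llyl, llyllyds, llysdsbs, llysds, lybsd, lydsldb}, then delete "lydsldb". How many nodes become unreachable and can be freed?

5

After clearing the end-marker at "lydsldb", prune upward until reaching a node still needed by another word.
The suffix "dsldb" (5 nodes) is used only by "lydsldb"; the node for "ly" still has the child "b", so pruning stops there.
Nodes removed: 5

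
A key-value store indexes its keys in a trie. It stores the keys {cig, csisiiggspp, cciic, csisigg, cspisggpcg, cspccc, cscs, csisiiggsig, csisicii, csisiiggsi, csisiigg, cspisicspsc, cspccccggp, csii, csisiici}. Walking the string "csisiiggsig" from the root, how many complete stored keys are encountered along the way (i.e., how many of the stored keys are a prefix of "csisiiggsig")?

3

Walk "csisiiggsig" from the root; an end-of-word marker is hit whenever a stored word is a prefix of "csisiiggsig".
Prefixes of the query that are stored words: "csisiigg", "csisiiggsi", "csisiiggsig"
Count: 3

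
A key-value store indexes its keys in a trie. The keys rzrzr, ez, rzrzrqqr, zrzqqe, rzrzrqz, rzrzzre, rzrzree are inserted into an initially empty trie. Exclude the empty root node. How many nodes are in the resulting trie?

Trie structure (* marks end of a word):
(root)
├─ e
│  └─ z *
├─ r
│  └─ z
│     └─ r
│        └─ z
│           ├─ r *
│           │  ├─ e
│           │  │  └─ e *
│           │  └─ q
│           │     ├─ q
│           │     │  └─ r *
│           │     └─ z *
│           └─ z
│              └─ r
│                 └─ e *
└─ z
   └─ r
      └─ z
         └─ q
            └─ q
               └─ e *
Counting every labelled node above: 22.

22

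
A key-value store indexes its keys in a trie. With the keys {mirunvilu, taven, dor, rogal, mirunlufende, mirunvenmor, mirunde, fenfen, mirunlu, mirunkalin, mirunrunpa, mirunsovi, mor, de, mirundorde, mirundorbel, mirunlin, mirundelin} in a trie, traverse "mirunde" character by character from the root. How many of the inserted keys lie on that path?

1

Check each prefix of "mirunde" against the stored set — each match is an end-marker on the path.
Prefixes of the query that are stored words: "mirunde"
Count: 1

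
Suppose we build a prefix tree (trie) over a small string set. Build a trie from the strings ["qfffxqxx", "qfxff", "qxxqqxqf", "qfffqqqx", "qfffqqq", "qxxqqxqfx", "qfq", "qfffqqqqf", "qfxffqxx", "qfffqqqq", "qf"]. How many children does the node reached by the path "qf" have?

3

The children of the "qf" node are the distinct next characters among strings starting with "qf".
Distinct next characters after "qf": f, q, x.
That node has 3 child edges.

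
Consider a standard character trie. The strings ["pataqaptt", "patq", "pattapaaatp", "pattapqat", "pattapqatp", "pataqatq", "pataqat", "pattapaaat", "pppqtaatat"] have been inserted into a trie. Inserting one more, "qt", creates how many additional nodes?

2

"qt" shares no prefix with any stored word, so all 2 characters open new nodes.
2 − 0 = 2 new nodes.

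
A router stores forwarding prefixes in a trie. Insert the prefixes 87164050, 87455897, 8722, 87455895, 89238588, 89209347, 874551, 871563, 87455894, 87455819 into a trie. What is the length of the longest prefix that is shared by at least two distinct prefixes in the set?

7

Look for the deepest trie node that still has at least two words in its subtree.
e.g. "87455894" and "87455895" share the prefix "8745589" of length 7; no pair shares a longer one.
Longest shared-prefix length: 7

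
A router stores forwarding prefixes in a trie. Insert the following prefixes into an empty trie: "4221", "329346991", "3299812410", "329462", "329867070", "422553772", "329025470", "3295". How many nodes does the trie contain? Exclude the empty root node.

Trace insertions, counting only characters that open a new branch:
  "4221" → 4 new (4, 2, 2, 1)
  "329346991" → 9 new (3, 2, 9, 3, 4, 6, 9, 9, 1)
  "3299812410" → prefix "329" already present; 7 new (9, 8, 1, 2, 4, 1, 0)
  "329462" → prefix "329" already present; 3 new (4, 6, 2)
  "329867070" → prefix "329" already present; 6 new (8, 6, 7, 0, 7, 0)
  "422553772" → prefix "422" already present; 6 new (5, 5, 3, 7, 7, 2)
  "329025470" → prefix "329" already present; 6 new (0, 2, 5, 4, 7, 0)
  "3295" → prefix "329" already present; 1 new (5)
Total nodes = 4 + 9 + 7 + 3 + 6 + 6 + 6 + 1 = 42

42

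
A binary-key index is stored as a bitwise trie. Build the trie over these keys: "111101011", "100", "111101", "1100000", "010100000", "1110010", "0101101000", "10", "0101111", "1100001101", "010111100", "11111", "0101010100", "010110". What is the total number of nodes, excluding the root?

Count nodes per top-level branch (shared prefixes stored once):
  '0'-branch (010100000, 0101010100, 010110, 0101101000, 0101111, 010111100): 24 nodes
  '1'-branch (10, 100, 1100000, 1100001101, 1110010, 111101, 111101011, 11111): 25 nodes
Sum: 49

49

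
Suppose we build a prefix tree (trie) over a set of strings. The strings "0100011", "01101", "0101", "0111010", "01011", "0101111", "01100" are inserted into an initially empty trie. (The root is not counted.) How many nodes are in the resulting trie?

Trie structure (* marks end of a word):
(root)
└─ 0
   └─ 1
      ├─ 0
      │  ├─ 0
      │  │  └─ 0
      │  │     └─ 1
      │  │        └─ 1 *
      │  └─ 1 *
      │     └─ 1 *
      │        └─ 1
      │           └─ 1 *
      └─ 1
         ├─ 0
         │  ├─ 0 *
         │  └─ 1 *
         └─ 1
            └─ 0
               └─ 1
                  └─ 0 *
Counting every labelled node above: 19.

19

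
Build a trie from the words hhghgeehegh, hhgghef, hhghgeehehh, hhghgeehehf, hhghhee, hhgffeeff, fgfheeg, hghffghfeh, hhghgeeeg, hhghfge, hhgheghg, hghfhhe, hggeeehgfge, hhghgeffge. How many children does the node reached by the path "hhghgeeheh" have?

Walk "hhghgeeheh" from the root, arriving at one node.
Distinct next characters after "hhghgeeheh": f, h.
That node has 2 child edges.

2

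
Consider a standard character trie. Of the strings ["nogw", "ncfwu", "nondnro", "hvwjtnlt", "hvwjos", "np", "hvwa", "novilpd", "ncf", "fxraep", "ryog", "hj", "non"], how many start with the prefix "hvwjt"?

1

Walk to "hvwjt"; the words in its subtree are exactly those with that prefix.
Matches: "hvwjtnlt"
Count: 1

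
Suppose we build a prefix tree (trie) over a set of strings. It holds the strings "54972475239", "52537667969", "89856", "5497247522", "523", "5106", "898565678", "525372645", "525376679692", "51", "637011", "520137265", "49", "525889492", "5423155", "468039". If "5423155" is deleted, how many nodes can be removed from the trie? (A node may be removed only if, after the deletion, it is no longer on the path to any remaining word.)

5

Walk "5423155" from the leaf back toward the root, removing each node that no remaining word uses.
The suffix "23155" (5 nodes) is used only by "5423155"; the node for "54" still has the child "9", so pruning stops there.
Nodes removed: 5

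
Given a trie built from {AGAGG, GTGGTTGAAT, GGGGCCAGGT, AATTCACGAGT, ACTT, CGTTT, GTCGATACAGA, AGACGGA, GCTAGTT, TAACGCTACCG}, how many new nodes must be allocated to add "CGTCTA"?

3

Walking "CGTCTA" from the root, the first 3 characters ("CGT") follow existing edges; "C" is the first miss.
New nodes needed: |"CGTCTA"| − 3 = 6 − 3 = 3.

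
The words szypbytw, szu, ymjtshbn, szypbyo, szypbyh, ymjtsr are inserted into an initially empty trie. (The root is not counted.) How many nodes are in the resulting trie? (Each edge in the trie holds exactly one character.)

Count nodes per top-level branch (shared prefixes stored once):
  's'-branch (szu, szypbyh, szypbyo, szypbytw): 11 nodes
  'y'-branch (ymjtshbn, ymjtsr): 9 nodes
Sum: 20

20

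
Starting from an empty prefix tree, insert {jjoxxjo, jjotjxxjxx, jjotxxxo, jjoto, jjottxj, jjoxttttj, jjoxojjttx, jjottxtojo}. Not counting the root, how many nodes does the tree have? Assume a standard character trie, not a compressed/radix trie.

37

Count nodes per top-level branch (shared prefixes stored once):
  'j'-branch (jjotjxxjxx, jjoto, jjottxj, jjottxtojo, jjotxxxo, jjoxojjttx, jjoxttttj, jjoxxjo): 37 nodes
Sum: 37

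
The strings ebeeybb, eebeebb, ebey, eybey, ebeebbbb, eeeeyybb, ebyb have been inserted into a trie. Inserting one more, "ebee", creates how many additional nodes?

0

Every character of "ebee" already lies on an existing path (it is a prefix of some stored word).
No new nodes are needed: 0.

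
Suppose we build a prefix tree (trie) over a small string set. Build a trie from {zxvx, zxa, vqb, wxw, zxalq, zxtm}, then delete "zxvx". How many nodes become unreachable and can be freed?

2

Walk "zxvx" from the leaf back toward the root, removing each node that no remaining word uses.
The suffix "vx" (2 nodes) is used only by "zxvx"; the node for "zx" still has the child "a", so pruning stops there.
Nodes removed: 2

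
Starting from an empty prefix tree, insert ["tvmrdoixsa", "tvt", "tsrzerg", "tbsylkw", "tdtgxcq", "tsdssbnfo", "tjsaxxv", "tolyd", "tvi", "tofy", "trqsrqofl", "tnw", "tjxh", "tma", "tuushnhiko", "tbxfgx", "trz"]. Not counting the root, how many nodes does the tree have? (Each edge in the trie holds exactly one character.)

77

Trace insertions, counting only characters that open a new branch:
  "tvmrdoixsa" → 10 new (t, v, m, r, d, o, i, x, s, a)
  "tvt" → prefix "tv" already present; 1 new (t)
  "tsrzerg" → prefix "t" already present; 6 new (s, r, z, e, r, g)
  "tbsylkw" → prefix "t" already present; 6 new (b, s, y, l, k, w)
  "tdtgxcq" → prefix "t" already present; 6 new (d, t, g, x, c, q)
  "tsdssbnfo" → prefix "ts" already present; 7 new (d, s, s, b, n, f, o)
  "tjsaxxv" → prefix "t" already present; 6 new (j, s, a, x, x, v)
  "tolyd" → prefix "t" already present; 4 new (o, l, y, d)
  "tvi" → prefix "tv" already present; 1 new (i)
  "tofy" → prefix "to" already present; 2 new (f, y)
  "trqsrqofl" → prefix "t" already present; 8 new (r, q, s, r, q, o, f, l)
  "tnw" → prefix "t" already present; 2 new (n, w)
  "tjxh" → prefix "tj" already present; 2 new (x, h)
  "tma" → prefix "t" already present; 2 new (m, a)
  "tuushnhiko" → prefix "t" already present; 9 new (u, u, s, h, n, h, i, k, o)
  "tbxfgx" → prefix "tb" already present; 4 new (x, f, g, x)
  "trz" → prefix "tr" already present; 1 new (z)
Total nodes = 10 + 1 + 6 + 6 + 6 + 7 + 6 + 4 + 1 + 2 + 8 + 2 + 2 + 2 + 9 + 4 + 1 = 77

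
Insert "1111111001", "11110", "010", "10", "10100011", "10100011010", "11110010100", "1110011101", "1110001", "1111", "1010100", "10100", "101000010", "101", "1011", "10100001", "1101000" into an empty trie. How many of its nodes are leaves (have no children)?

10

A leaf is a node with no children — equivalently, the end of a word that is not a proper prefix of any other stored word.
Those words: "010", "101000010", "10100011010", "1010100", "1011", "1101000", "1110001", "1110011101", "11110010100", "1111111001"
Leaf count: 10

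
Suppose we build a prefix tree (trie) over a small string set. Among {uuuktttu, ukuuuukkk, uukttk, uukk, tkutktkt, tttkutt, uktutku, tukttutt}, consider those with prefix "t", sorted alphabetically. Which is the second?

tttkutt

Filter for "t…" and sort: "tkutktkt", "tttkutt", "tukttutt"
Position 2: tttkutt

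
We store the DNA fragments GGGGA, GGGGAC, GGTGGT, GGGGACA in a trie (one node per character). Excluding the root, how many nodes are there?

Trace insertions, counting only characters that open a new branch:
  "GGGGA" → 5 new (G, G, G, G, A)
  "GGGGAC" → prefix "GGGGA" already present; 1 new (C)
  "GGTGGT" → prefix "GG" already present; 4 new (T, G, G, T)
  "GGGGACA" → prefix "GGGGAC" already present; 1 new (A)
Total nodes = 5 + 1 + 4 + 1 = 11

11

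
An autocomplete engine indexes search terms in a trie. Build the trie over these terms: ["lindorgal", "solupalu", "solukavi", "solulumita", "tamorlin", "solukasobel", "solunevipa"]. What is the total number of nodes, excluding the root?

46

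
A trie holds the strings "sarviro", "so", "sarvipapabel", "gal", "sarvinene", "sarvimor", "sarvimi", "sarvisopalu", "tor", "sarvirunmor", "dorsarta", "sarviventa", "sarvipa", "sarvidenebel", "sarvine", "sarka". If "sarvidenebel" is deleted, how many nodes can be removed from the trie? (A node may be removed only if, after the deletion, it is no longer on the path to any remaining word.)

7

Walk "sarvidenebel" from the leaf back toward the root, removing each node that no remaining word uses.
The suffix "denebel" (7 nodes) is used only by "sarvidenebel"; the node for "sarvi" still has the child "r", so pruning stops there.
Nodes removed: 7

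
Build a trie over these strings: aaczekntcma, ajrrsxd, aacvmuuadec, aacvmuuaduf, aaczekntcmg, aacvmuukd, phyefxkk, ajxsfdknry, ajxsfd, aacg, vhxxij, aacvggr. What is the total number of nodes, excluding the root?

56

Count nodes per top-level branch (shared prefixes stored once):
  'a'-branch (aacg, aacvggr, aacvmuuadec, aacvmuuaduf, aacvmuukd, aaczekntcma, aaczekntcmg, ajrrsxd, ajxsfd, ajxsfdknry): 42 nodes
  'p'-branch (phyefxkk): 8 nodes
  'v'-branch (vhxxij): 6 nodes
Sum: 56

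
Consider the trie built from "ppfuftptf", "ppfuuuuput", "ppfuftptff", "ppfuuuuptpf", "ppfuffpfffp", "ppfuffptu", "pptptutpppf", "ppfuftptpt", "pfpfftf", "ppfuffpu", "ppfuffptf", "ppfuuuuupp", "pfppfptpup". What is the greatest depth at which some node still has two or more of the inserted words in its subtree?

9

Equivalently: take the maximum, over all pairs, of their longest common prefix length.
e.g. "ppfuftptf" and "ppfuftptff" share the prefix "ppfuftptf" of length 9; no pair shares a longer one.
Longest shared-prefix length: 9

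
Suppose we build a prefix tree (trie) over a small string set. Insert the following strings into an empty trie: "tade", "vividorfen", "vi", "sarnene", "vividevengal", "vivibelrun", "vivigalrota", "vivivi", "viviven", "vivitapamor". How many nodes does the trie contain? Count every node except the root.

52

Insert word by word; a character creates a node only if that edge doesn't already exist:
  "tade" → 4 new (t, a, d, e)
  "vividorfen" → 10 new (v, i, v, i, d, o, r, f, e, n)
  "vi" → prefix "vi" already present; 0 new (none)
  "sarnene" → 7 new (s, a, r, n, e, n, e)
  "vividevengal" → prefix "vivid" already present; 7 new (e, v, e, n, g, a, l)
  "vivibelrun" → prefix "vivi" already present; 6 new (b, e, l, r, u, n)
  "vivigalrota" → prefix "vivi" already present; 7 new (g, a, l, r, o, t, a)
  "vivivi" → prefix "vivi" already present; 2 new (v, i)
  "viviven" → prefix "viviv" already present; 2 new (e, n)
  "vivitapamor" → prefix "vivi" already present; 7 new (t, a, p, a, m, o, r)
Total nodes = 4 + 10 + 0 + 7 + 7 + 6 + 7 + 2 + 2 + 7 = 52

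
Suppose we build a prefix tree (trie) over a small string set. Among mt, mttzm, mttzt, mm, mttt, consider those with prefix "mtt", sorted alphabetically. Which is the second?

Words with prefix "mtt", in lexicographic order: "mttt", "mttzm", "mttzt"
Position 2: mttzm

mttzm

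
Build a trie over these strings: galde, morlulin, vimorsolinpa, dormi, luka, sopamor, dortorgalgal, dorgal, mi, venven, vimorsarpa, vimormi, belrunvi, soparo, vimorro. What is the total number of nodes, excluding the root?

77

For each word, the new-node count is its length minus the longest prefix already in the trie:
  "galde" → 5 new (g, a, l, d, e)
  "morlulin" → 8 new (m, o, r, l, u, l, i, n)
  "vimorsolinpa" → 12 new (v, i, m, o, r, s, o, l, i, n, p, a)
  "dormi" → 5 new (d, o, r, m, i)
  "luka" → 4 new (l, u, k, a)
  "sopamor" → 7 new (s, o, p, a, m, o, r)
  "dortorgalgal" → prefix "dor" already present; 9 new (t, o, r, g, a, l, g, a, l)
  "dorgal" → prefix "dor" already present; 3 new (g, a, l)
  "mi" → prefix "m" already present; 1 new (i)
  "venven" → prefix "v" already present; 5 new (e, n, v, e, n)
  "vimorsarpa" → prefix "vimors" already present; 4 new (a, r, p, a)
  "vimormi" → prefix "vimor" already present; 2 new (m, i)
  "belrunvi" → 8 new (b, e, l, r, u, n, v, i)
  "soparo" → prefix "sopa" already present; 2 new (r, o)
  "vimorro" → prefix "vimor" already present; 2 new (r, o)
Total nodes = 5 + 8 + 12 + 5 + 4 + 7 + 9 + 3 + 1 + 5 + 4 + 2 + 8 + 2 + 2 = 77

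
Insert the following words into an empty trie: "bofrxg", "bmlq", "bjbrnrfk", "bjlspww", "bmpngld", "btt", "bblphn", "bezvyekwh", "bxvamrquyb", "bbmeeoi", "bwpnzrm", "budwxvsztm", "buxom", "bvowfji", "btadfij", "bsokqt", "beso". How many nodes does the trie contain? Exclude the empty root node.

Insert word by word; a character creates a node only if that edge doesn't already exist:
  "bofrxg" → 6 new (b, o, f, r, x, g)
  "bmlq" → prefix "b" already present; 3 new (m, l, q)
  "bjbrnrfk" → prefix "b" already present; 7 new (j, b, r, n, r, f, k)
  "bjlspww" → prefix "bj" already present; 5 new (l, s, p, w, w)
  "bmpngld" → prefix "bm" already present; 5 new (p, n, g, l, d)
  "btt" → prefix "b" already present; 2 new (t, t)
  "bblphn" → prefix "b" already present; 5 new (b, l, p, h, n)
  "bezvyekwh" → prefix "b" already present; 8 new (e, z, v, y, e, k, w, h)
  "bxvamrquyb" → prefix "b" already present; 9 new (x, v, a, m, r, q, u, y, b)
  "bbmeeoi" → prefix "bb" already present; 5 new (m, e, e, o, i)
  "bwpnzrm" → prefix "b" already present; 6 new (w, p, n, z, r, m)
  "budwxvsztm" → prefix "b" already present; 9 new (u, d, w, x, v, s, z, t, m)
  "buxom" → prefix "bu" already present; 3 new (x, o, m)
  "bvowfji" → prefix "b" already present; 6 new (v, o, w, f, j, i)
  "btadfij" → prefix "bt" already present; 5 new (a, d, f, i, j)
  "bsokqt" → prefix "b" already present; 5 new (s, o, k, q, t)
  "beso" → prefix "be" already present; 2 new (s, o)
Total nodes = 6 + 3 + 7 + 5 + 5 + 2 + 5 + 8 + 9 + 5 + 6 + 9 + 3 + 6 + 5 + 5 + 2 = 91

91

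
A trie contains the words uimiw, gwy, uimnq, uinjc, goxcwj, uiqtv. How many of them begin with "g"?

2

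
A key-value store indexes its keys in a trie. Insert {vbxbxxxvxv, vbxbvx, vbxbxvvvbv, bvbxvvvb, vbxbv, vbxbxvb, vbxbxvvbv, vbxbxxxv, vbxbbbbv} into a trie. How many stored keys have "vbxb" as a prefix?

Traverse to the node for "vbxb", then collect every word in that subtree.
Words under "vbxb": vbxbbbbv, vbxbv, vbxbvx, vbxbxvb, vbxbxvvbv, vbxbxvvvbv, vbxbxxxv, vbxbxxxvxv
Count: 8

8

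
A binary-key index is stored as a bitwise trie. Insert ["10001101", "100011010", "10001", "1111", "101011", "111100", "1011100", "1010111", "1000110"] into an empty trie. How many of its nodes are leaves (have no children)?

A leaf is a node with no children — equivalently, the end of a word that is not a proper prefix of any other stored word.
Those words: "100011010", "1010111", "1011100", "111100"
Leaf count: 4

4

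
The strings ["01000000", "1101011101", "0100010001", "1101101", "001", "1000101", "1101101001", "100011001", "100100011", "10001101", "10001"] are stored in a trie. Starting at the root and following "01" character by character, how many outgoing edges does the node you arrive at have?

1

The children of the "01" node are the distinct next characters among strings starting with "01".
Characters that immediately follow "01" among the stored strings: {0}.
That node has 1 child edge.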